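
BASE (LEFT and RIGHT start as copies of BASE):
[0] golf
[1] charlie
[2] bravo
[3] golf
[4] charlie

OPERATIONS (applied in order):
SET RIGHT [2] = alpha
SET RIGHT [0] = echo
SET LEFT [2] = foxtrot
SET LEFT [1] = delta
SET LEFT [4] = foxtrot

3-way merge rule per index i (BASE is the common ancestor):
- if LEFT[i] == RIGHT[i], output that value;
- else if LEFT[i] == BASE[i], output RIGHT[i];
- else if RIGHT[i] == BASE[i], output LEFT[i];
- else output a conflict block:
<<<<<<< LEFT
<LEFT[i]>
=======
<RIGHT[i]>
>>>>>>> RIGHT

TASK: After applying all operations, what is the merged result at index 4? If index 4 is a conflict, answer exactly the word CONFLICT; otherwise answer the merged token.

Answer: foxtrot

Derivation:
Final LEFT:  [golf, delta, foxtrot, golf, foxtrot]
Final RIGHT: [echo, charlie, alpha, golf, charlie]
i=0: L=golf=BASE, R=echo -> take RIGHT -> echo
i=1: L=delta, R=charlie=BASE -> take LEFT -> delta
i=2: BASE=bravo L=foxtrot R=alpha all differ -> CONFLICT
i=3: L=golf R=golf -> agree -> golf
i=4: L=foxtrot, R=charlie=BASE -> take LEFT -> foxtrot
Index 4 -> foxtrot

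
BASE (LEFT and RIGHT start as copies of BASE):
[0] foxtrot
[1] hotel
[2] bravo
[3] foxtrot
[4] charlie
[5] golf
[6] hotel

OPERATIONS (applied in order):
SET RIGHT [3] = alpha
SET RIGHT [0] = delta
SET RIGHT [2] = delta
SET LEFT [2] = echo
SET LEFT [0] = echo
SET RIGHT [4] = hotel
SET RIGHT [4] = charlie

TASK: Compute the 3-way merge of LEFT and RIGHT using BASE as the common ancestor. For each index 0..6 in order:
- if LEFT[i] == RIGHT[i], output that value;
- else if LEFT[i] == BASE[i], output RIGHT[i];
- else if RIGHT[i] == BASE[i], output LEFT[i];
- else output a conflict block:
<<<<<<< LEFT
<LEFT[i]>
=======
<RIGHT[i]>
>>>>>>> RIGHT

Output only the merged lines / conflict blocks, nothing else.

Answer: <<<<<<< LEFT
echo
=======
delta
>>>>>>> RIGHT
hotel
<<<<<<< LEFT
echo
=======
delta
>>>>>>> RIGHT
alpha
charlie
golf
hotel

Derivation:
Final LEFT:  [echo, hotel, echo, foxtrot, charlie, golf, hotel]
Final RIGHT: [delta, hotel, delta, alpha, charlie, golf, hotel]
i=0: BASE=foxtrot L=echo R=delta all differ -> CONFLICT
i=1: L=hotel R=hotel -> agree -> hotel
i=2: BASE=bravo L=echo R=delta all differ -> CONFLICT
i=3: L=foxtrot=BASE, R=alpha -> take RIGHT -> alpha
i=4: L=charlie R=charlie -> agree -> charlie
i=5: L=golf R=golf -> agree -> golf
i=6: L=hotel R=hotel -> agree -> hotel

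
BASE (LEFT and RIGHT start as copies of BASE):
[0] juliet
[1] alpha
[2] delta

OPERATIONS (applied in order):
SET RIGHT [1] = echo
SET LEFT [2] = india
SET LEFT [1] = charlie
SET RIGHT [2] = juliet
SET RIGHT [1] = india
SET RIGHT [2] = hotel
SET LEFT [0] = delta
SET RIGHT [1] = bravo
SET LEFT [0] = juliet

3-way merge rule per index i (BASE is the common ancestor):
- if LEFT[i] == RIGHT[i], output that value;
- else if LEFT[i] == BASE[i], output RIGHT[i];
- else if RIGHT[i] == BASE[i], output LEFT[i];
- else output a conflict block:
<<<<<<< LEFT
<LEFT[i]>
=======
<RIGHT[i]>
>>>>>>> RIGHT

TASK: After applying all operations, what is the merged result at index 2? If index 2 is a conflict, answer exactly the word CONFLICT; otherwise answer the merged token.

Final LEFT:  [juliet, charlie, india]
Final RIGHT: [juliet, bravo, hotel]
i=0: L=juliet R=juliet -> agree -> juliet
i=1: BASE=alpha L=charlie R=bravo all differ -> CONFLICT
i=2: BASE=delta L=india R=hotel all differ -> CONFLICT
Index 2 -> CONFLICT

Answer: CONFLICT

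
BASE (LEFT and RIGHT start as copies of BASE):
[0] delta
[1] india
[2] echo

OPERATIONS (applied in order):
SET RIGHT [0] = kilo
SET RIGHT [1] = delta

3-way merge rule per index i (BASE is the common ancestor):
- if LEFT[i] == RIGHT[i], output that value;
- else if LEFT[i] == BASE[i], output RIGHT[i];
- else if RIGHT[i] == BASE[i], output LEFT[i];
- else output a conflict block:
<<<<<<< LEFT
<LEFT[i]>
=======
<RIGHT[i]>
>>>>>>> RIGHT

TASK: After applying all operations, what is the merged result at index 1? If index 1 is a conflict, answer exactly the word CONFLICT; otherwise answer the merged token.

Answer: delta

Derivation:
Final LEFT:  [delta, india, echo]
Final RIGHT: [kilo, delta, echo]
i=0: L=delta=BASE, R=kilo -> take RIGHT -> kilo
i=1: L=india=BASE, R=delta -> take RIGHT -> delta
i=2: L=echo R=echo -> agree -> echo
Index 1 -> delta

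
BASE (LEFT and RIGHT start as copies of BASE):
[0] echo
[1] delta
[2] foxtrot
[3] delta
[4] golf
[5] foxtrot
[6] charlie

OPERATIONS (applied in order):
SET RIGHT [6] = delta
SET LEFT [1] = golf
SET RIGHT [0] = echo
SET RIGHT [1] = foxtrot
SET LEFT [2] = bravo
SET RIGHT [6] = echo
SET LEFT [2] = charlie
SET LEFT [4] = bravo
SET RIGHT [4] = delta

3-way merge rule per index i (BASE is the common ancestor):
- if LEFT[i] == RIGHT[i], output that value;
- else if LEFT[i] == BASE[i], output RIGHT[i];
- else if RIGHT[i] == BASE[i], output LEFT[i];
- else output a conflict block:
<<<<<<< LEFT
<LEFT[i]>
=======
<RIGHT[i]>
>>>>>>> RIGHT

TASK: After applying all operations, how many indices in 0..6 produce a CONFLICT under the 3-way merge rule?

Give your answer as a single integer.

Answer: 2

Derivation:
Final LEFT:  [echo, golf, charlie, delta, bravo, foxtrot, charlie]
Final RIGHT: [echo, foxtrot, foxtrot, delta, delta, foxtrot, echo]
i=0: L=echo R=echo -> agree -> echo
i=1: BASE=delta L=golf R=foxtrot all differ -> CONFLICT
i=2: L=charlie, R=foxtrot=BASE -> take LEFT -> charlie
i=3: L=delta R=delta -> agree -> delta
i=4: BASE=golf L=bravo R=delta all differ -> CONFLICT
i=5: L=foxtrot R=foxtrot -> agree -> foxtrot
i=6: L=charlie=BASE, R=echo -> take RIGHT -> echo
Conflict count: 2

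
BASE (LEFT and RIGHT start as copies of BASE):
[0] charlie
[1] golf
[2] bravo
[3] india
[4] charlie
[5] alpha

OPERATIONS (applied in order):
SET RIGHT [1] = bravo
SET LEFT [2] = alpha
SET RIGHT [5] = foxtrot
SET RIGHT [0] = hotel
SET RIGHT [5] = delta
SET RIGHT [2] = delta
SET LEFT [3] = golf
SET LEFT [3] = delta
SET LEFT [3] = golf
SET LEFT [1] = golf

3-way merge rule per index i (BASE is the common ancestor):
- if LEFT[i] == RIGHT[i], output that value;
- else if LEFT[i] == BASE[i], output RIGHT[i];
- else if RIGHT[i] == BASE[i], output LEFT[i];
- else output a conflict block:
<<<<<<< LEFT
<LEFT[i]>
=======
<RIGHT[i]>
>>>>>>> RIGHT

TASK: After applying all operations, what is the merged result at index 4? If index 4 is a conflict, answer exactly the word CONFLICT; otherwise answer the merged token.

Final LEFT:  [charlie, golf, alpha, golf, charlie, alpha]
Final RIGHT: [hotel, bravo, delta, india, charlie, delta]
i=0: L=charlie=BASE, R=hotel -> take RIGHT -> hotel
i=1: L=golf=BASE, R=bravo -> take RIGHT -> bravo
i=2: BASE=bravo L=alpha R=delta all differ -> CONFLICT
i=3: L=golf, R=india=BASE -> take LEFT -> golf
i=4: L=charlie R=charlie -> agree -> charlie
i=5: L=alpha=BASE, R=delta -> take RIGHT -> delta
Index 4 -> charlie

Answer: charlie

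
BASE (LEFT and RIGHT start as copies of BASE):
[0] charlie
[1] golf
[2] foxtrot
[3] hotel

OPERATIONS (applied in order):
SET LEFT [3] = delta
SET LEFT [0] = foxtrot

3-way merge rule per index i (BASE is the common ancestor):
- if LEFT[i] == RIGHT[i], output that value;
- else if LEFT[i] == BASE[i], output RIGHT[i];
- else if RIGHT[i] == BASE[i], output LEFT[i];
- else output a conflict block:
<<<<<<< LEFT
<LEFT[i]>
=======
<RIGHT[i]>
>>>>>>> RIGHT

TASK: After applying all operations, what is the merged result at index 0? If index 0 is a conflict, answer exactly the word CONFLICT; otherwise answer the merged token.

Final LEFT:  [foxtrot, golf, foxtrot, delta]
Final RIGHT: [charlie, golf, foxtrot, hotel]
i=0: L=foxtrot, R=charlie=BASE -> take LEFT -> foxtrot
i=1: L=golf R=golf -> agree -> golf
i=2: L=foxtrot R=foxtrot -> agree -> foxtrot
i=3: L=delta, R=hotel=BASE -> take LEFT -> delta
Index 0 -> foxtrot

Answer: foxtrot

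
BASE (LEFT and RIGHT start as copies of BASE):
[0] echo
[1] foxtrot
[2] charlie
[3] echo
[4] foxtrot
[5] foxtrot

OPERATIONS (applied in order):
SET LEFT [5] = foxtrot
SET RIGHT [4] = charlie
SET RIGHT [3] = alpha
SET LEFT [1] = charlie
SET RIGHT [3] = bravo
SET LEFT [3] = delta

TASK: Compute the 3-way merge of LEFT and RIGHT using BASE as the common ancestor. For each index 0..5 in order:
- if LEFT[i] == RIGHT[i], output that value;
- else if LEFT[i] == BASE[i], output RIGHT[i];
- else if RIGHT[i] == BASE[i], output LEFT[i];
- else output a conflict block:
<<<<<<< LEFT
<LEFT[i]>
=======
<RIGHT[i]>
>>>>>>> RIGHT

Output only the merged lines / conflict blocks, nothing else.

Answer: echo
charlie
charlie
<<<<<<< LEFT
delta
=======
bravo
>>>>>>> RIGHT
charlie
foxtrot

Derivation:
Final LEFT:  [echo, charlie, charlie, delta, foxtrot, foxtrot]
Final RIGHT: [echo, foxtrot, charlie, bravo, charlie, foxtrot]
i=0: L=echo R=echo -> agree -> echo
i=1: L=charlie, R=foxtrot=BASE -> take LEFT -> charlie
i=2: L=charlie R=charlie -> agree -> charlie
i=3: BASE=echo L=delta R=bravo all differ -> CONFLICT
i=4: L=foxtrot=BASE, R=charlie -> take RIGHT -> charlie
i=5: L=foxtrot R=foxtrot -> agree -> foxtrot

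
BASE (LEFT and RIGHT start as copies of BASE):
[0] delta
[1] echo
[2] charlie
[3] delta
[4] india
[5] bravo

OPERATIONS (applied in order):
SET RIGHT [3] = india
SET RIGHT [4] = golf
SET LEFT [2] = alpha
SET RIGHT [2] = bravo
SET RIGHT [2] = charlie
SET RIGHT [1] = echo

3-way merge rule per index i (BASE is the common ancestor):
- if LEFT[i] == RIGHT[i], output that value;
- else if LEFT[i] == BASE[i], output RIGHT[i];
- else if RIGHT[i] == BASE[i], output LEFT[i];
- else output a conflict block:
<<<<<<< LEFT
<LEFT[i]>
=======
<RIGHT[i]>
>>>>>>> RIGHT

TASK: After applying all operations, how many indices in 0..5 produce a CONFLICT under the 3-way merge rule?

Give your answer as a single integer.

Final LEFT:  [delta, echo, alpha, delta, india, bravo]
Final RIGHT: [delta, echo, charlie, india, golf, bravo]
i=0: L=delta R=delta -> agree -> delta
i=1: L=echo R=echo -> agree -> echo
i=2: L=alpha, R=charlie=BASE -> take LEFT -> alpha
i=3: L=delta=BASE, R=india -> take RIGHT -> india
i=4: L=india=BASE, R=golf -> take RIGHT -> golf
i=5: L=bravo R=bravo -> agree -> bravo
Conflict count: 0

Answer: 0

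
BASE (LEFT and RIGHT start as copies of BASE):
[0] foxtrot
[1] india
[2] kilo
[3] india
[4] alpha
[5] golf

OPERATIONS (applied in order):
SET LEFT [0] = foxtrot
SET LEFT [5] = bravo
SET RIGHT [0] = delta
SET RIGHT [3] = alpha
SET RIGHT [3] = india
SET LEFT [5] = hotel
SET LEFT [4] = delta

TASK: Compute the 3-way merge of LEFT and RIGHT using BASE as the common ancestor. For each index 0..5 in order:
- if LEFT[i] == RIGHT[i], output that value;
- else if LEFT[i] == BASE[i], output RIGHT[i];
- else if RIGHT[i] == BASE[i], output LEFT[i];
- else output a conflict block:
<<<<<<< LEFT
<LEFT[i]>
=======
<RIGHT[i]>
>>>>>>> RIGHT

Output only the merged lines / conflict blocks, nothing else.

Answer: delta
india
kilo
india
delta
hotel

Derivation:
Final LEFT:  [foxtrot, india, kilo, india, delta, hotel]
Final RIGHT: [delta, india, kilo, india, alpha, golf]
i=0: L=foxtrot=BASE, R=delta -> take RIGHT -> delta
i=1: L=india R=india -> agree -> india
i=2: L=kilo R=kilo -> agree -> kilo
i=3: L=india R=india -> agree -> india
i=4: L=delta, R=alpha=BASE -> take LEFT -> delta
i=5: L=hotel, R=golf=BASE -> take LEFT -> hotel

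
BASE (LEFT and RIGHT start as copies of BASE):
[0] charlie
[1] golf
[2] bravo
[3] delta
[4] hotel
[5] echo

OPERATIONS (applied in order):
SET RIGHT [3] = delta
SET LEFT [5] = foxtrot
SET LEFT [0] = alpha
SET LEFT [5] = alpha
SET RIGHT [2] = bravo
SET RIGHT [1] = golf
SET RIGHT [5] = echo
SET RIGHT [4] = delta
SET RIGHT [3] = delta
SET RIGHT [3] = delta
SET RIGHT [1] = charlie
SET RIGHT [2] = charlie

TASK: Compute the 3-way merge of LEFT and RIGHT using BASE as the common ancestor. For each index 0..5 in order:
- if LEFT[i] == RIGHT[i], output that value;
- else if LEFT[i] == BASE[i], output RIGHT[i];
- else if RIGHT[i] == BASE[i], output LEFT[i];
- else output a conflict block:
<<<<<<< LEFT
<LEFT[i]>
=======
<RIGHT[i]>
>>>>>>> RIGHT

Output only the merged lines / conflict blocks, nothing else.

Final LEFT:  [alpha, golf, bravo, delta, hotel, alpha]
Final RIGHT: [charlie, charlie, charlie, delta, delta, echo]
i=0: L=alpha, R=charlie=BASE -> take LEFT -> alpha
i=1: L=golf=BASE, R=charlie -> take RIGHT -> charlie
i=2: L=bravo=BASE, R=charlie -> take RIGHT -> charlie
i=3: L=delta R=delta -> agree -> delta
i=4: L=hotel=BASE, R=delta -> take RIGHT -> delta
i=5: L=alpha, R=echo=BASE -> take LEFT -> alpha

Answer: alpha
charlie
charlie
delta
delta
alpha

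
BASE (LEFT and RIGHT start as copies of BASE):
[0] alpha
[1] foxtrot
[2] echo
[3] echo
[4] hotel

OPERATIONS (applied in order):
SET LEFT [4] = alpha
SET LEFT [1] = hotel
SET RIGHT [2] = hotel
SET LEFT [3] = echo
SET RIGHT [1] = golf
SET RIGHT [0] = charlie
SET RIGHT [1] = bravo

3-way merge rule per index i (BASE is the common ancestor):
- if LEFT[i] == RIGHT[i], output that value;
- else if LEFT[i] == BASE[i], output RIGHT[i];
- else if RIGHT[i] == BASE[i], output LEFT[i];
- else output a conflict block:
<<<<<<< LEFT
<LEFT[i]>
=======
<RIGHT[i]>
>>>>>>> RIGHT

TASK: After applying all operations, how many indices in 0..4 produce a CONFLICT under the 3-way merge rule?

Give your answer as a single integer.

Answer: 1

Derivation:
Final LEFT:  [alpha, hotel, echo, echo, alpha]
Final RIGHT: [charlie, bravo, hotel, echo, hotel]
i=0: L=alpha=BASE, R=charlie -> take RIGHT -> charlie
i=1: BASE=foxtrot L=hotel R=bravo all differ -> CONFLICT
i=2: L=echo=BASE, R=hotel -> take RIGHT -> hotel
i=3: L=echo R=echo -> agree -> echo
i=4: L=alpha, R=hotel=BASE -> take LEFT -> alpha
Conflict count: 1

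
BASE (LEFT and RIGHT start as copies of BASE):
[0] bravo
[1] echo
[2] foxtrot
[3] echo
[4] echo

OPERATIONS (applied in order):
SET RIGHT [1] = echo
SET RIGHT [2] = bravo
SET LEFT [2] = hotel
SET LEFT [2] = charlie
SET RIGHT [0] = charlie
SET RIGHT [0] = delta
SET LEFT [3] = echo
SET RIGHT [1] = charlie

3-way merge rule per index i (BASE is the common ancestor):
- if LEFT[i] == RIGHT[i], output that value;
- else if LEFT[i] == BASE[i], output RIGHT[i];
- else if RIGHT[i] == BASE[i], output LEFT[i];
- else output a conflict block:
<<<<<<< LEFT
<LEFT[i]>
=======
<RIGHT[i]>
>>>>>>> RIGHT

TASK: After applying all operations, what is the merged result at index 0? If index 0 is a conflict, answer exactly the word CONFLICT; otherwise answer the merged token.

Final LEFT:  [bravo, echo, charlie, echo, echo]
Final RIGHT: [delta, charlie, bravo, echo, echo]
i=0: L=bravo=BASE, R=delta -> take RIGHT -> delta
i=1: L=echo=BASE, R=charlie -> take RIGHT -> charlie
i=2: BASE=foxtrot L=charlie R=bravo all differ -> CONFLICT
i=3: L=echo R=echo -> agree -> echo
i=4: L=echo R=echo -> agree -> echo
Index 0 -> delta

Answer: delta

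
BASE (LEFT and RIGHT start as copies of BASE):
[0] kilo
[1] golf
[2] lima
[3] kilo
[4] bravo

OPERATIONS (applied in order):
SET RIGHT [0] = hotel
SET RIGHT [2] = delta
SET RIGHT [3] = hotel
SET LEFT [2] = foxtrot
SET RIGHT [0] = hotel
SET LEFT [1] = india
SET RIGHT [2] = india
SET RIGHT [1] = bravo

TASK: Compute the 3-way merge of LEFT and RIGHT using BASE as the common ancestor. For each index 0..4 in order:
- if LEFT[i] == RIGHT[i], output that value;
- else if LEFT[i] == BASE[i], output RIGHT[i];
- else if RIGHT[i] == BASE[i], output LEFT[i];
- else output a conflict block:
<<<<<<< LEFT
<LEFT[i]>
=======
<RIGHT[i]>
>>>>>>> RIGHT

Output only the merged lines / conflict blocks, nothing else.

Answer: hotel
<<<<<<< LEFT
india
=======
bravo
>>>>>>> RIGHT
<<<<<<< LEFT
foxtrot
=======
india
>>>>>>> RIGHT
hotel
bravo

Derivation:
Final LEFT:  [kilo, india, foxtrot, kilo, bravo]
Final RIGHT: [hotel, bravo, india, hotel, bravo]
i=0: L=kilo=BASE, R=hotel -> take RIGHT -> hotel
i=1: BASE=golf L=india R=bravo all differ -> CONFLICT
i=2: BASE=lima L=foxtrot R=india all differ -> CONFLICT
i=3: L=kilo=BASE, R=hotel -> take RIGHT -> hotel
i=4: L=bravo R=bravo -> agree -> bravo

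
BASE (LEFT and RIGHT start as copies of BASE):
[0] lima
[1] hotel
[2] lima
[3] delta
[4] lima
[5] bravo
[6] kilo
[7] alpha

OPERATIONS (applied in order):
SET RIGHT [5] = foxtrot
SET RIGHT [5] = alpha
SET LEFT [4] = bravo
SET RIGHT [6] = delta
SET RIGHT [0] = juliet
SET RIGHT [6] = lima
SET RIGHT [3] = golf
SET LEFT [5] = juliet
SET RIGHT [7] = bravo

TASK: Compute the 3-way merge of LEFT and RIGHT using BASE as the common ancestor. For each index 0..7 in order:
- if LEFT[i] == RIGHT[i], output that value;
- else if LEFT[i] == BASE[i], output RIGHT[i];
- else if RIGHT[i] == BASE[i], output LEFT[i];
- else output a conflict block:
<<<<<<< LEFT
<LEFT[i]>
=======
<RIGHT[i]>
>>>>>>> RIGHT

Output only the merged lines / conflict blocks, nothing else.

Final LEFT:  [lima, hotel, lima, delta, bravo, juliet, kilo, alpha]
Final RIGHT: [juliet, hotel, lima, golf, lima, alpha, lima, bravo]
i=0: L=lima=BASE, R=juliet -> take RIGHT -> juliet
i=1: L=hotel R=hotel -> agree -> hotel
i=2: L=lima R=lima -> agree -> lima
i=3: L=delta=BASE, R=golf -> take RIGHT -> golf
i=4: L=bravo, R=lima=BASE -> take LEFT -> bravo
i=5: BASE=bravo L=juliet R=alpha all differ -> CONFLICT
i=6: L=kilo=BASE, R=lima -> take RIGHT -> lima
i=7: L=alpha=BASE, R=bravo -> take RIGHT -> bravo

Answer: juliet
hotel
lima
golf
bravo
<<<<<<< LEFT
juliet
=======
alpha
>>>>>>> RIGHT
lima
bravo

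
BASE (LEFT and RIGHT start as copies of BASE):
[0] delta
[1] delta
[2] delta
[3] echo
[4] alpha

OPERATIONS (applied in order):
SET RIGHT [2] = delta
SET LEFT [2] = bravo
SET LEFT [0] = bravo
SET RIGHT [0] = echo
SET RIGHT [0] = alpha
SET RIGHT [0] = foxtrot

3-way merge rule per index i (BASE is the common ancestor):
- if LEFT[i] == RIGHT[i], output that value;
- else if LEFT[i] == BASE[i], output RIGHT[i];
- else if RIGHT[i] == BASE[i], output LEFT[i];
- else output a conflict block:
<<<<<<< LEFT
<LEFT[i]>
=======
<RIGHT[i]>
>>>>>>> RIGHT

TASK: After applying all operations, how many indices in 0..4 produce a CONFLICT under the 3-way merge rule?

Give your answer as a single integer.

Final LEFT:  [bravo, delta, bravo, echo, alpha]
Final RIGHT: [foxtrot, delta, delta, echo, alpha]
i=0: BASE=delta L=bravo R=foxtrot all differ -> CONFLICT
i=1: L=delta R=delta -> agree -> delta
i=2: L=bravo, R=delta=BASE -> take LEFT -> bravo
i=3: L=echo R=echo -> agree -> echo
i=4: L=alpha R=alpha -> agree -> alpha
Conflict count: 1

Answer: 1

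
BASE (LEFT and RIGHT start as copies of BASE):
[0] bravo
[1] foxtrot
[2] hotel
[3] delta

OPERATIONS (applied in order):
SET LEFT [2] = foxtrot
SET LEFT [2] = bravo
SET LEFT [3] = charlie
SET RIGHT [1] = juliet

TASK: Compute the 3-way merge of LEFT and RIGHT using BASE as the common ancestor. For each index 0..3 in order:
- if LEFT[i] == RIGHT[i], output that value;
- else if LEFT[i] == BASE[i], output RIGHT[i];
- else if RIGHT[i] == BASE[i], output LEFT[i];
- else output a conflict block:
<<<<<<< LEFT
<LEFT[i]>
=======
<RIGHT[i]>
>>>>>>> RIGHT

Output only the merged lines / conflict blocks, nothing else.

Answer: bravo
juliet
bravo
charlie

Derivation:
Final LEFT:  [bravo, foxtrot, bravo, charlie]
Final RIGHT: [bravo, juliet, hotel, delta]
i=0: L=bravo R=bravo -> agree -> bravo
i=1: L=foxtrot=BASE, R=juliet -> take RIGHT -> juliet
i=2: L=bravo, R=hotel=BASE -> take LEFT -> bravo
i=3: L=charlie, R=delta=BASE -> take LEFT -> charlie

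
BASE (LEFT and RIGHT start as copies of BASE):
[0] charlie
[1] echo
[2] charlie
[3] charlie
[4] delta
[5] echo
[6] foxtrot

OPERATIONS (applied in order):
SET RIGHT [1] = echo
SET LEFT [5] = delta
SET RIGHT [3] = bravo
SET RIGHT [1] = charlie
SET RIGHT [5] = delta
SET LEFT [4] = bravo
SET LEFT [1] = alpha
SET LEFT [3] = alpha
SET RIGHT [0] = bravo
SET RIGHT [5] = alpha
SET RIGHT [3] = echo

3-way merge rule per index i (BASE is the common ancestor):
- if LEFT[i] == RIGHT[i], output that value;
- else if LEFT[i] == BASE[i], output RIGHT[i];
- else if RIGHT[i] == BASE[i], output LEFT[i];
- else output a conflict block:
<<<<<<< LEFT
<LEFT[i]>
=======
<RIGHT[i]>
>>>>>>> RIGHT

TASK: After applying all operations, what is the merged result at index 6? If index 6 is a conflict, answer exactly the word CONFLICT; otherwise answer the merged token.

Final LEFT:  [charlie, alpha, charlie, alpha, bravo, delta, foxtrot]
Final RIGHT: [bravo, charlie, charlie, echo, delta, alpha, foxtrot]
i=0: L=charlie=BASE, R=bravo -> take RIGHT -> bravo
i=1: BASE=echo L=alpha R=charlie all differ -> CONFLICT
i=2: L=charlie R=charlie -> agree -> charlie
i=3: BASE=charlie L=alpha R=echo all differ -> CONFLICT
i=4: L=bravo, R=delta=BASE -> take LEFT -> bravo
i=5: BASE=echo L=delta R=alpha all differ -> CONFLICT
i=6: L=foxtrot R=foxtrot -> agree -> foxtrot
Index 6 -> foxtrot

Answer: foxtrot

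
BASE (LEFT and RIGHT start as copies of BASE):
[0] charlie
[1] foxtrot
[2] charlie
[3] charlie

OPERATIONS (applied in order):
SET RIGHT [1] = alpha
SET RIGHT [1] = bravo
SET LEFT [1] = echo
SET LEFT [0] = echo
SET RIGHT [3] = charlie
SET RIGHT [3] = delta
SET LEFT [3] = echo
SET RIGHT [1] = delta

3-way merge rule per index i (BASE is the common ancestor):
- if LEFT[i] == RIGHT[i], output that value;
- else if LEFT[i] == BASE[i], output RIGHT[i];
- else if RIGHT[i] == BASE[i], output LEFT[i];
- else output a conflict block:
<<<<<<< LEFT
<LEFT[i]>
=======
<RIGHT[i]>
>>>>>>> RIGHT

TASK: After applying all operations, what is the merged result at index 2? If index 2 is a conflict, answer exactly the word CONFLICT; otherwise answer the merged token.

Answer: charlie

Derivation:
Final LEFT:  [echo, echo, charlie, echo]
Final RIGHT: [charlie, delta, charlie, delta]
i=0: L=echo, R=charlie=BASE -> take LEFT -> echo
i=1: BASE=foxtrot L=echo R=delta all differ -> CONFLICT
i=2: L=charlie R=charlie -> agree -> charlie
i=3: BASE=charlie L=echo R=delta all differ -> CONFLICT
Index 2 -> charlie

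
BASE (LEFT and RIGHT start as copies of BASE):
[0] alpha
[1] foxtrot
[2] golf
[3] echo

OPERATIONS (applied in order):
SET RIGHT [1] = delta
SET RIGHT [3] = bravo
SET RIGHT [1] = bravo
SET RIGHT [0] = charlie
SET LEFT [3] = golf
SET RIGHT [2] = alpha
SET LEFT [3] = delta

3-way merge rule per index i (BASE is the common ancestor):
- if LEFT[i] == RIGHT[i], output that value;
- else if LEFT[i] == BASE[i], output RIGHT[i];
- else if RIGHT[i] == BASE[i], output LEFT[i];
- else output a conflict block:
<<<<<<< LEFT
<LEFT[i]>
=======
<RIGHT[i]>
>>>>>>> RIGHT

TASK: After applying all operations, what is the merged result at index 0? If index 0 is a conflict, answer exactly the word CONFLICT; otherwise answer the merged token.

Final LEFT:  [alpha, foxtrot, golf, delta]
Final RIGHT: [charlie, bravo, alpha, bravo]
i=0: L=alpha=BASE, R=charlie -> take RIGHT -> charlie
i=1: L=foxtrot=BASE, R=bravo -> take RIGHT -> bravo
i=2: L=golf=BASE, R=alpha -> take RIGHT -> alpha
i=3: BASE=echo L=delta R=bravo all differ -> CONFLICT
Index 0 -> charlie

Answer: charlie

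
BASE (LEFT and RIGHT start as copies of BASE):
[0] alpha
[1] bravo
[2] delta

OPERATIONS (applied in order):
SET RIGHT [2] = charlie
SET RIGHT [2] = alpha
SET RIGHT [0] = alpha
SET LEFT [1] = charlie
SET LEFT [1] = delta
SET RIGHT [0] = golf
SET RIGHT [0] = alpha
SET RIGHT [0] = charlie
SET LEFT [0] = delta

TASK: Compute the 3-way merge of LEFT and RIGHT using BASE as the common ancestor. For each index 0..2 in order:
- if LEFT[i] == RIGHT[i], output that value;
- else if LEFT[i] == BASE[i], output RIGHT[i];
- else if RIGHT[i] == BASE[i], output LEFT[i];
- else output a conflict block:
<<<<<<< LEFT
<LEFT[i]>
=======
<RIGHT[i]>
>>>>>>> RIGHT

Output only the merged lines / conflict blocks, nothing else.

Final LEFT:  [delta, delta, delta]
Final RIGHT: [charlie, bravo, alpha]
i=0: BASE=alpha L=delta R=charlie all differ -> CONFLICT
i=1: L=delta, R=bravo=BASE -> take LEFT -> delta
i=2: L=delta=BASE, R=alpha -> take RIGHT -> alpha

Answer: <<<<<<< LEFT
delta
=======
charlie
>>>>>>> RIGHT
delta
alpha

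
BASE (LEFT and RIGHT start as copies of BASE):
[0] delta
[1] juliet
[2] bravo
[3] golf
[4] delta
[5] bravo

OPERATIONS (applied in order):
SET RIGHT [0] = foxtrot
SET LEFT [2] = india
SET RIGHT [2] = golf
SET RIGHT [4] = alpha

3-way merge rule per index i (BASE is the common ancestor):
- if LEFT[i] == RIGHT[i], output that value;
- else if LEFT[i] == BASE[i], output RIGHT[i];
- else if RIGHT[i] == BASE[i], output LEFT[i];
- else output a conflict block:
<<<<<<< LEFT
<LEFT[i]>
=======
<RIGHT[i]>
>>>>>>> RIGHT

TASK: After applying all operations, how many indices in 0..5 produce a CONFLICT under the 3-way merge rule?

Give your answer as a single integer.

Final LEFT:  [delta, juliet, india, golf, delta, bravo]
Final RIGHT: [foxtrot, juliet, golf, golf, alpha, bravo]
i=0: L=delta=BASE, R=foxtrot -> take RIGHT -> foxtrot
i=1: L=juliet R=juliet -> agree -> juliet
i=2: BASE=bravo L=india R=golf all differ -> CONFLICT
i=3: L=golf R=golf -> agree -> golf
i=4: L=delta=BASE, R=alpha -> take RIGHT -> alpha
i=5: L=bravo R=bravo -> agree -> bravo
Conflict count: 1

Answer: 1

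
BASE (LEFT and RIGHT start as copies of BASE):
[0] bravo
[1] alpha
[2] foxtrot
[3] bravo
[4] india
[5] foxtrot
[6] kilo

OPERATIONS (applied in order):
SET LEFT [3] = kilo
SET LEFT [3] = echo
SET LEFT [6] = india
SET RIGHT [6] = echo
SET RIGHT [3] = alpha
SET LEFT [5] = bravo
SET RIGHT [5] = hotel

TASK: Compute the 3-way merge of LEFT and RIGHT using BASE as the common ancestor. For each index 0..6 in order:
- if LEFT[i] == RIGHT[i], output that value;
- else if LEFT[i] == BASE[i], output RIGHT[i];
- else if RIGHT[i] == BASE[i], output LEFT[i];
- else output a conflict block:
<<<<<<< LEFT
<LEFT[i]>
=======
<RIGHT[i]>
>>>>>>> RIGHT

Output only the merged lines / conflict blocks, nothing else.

Answer: bravo
alpha
foxtrot
<<<<<<< LEFT
echo
=======
alpha
>>>>>>> RIGHT
india
<<<<<<< LEFT
bravo
=======
hotel
>>>>>>> RIGHT
<<<<<<< LEFT
india
=======
echo
>>>>>>> RIGHT

Derivation:
Final LEFT:  [bravo, alpha, foxtrot, echo, india, bravo, india]
Final RIGHT: [bravo, alpha, foxtrot, alpha, india, hotel, echo]
i=0: L=bravo R=bravo -> agree -> bravo
i=1: L=alpha R=alpha -> agree -> alpha
i=2: L=foxtrot R=foxtrot -> agree -> foxtrot
i=3: BASE=bravo L=echo R=alpha all differ -> CONFLICT
i=4: L=india R=india -> agree -> india
i=5: BASE=foxtrot L=bravo R=hotel all differ -> CONFLICT
i=6: BASE=kilo L=india R=echo all differ -> CONFLICT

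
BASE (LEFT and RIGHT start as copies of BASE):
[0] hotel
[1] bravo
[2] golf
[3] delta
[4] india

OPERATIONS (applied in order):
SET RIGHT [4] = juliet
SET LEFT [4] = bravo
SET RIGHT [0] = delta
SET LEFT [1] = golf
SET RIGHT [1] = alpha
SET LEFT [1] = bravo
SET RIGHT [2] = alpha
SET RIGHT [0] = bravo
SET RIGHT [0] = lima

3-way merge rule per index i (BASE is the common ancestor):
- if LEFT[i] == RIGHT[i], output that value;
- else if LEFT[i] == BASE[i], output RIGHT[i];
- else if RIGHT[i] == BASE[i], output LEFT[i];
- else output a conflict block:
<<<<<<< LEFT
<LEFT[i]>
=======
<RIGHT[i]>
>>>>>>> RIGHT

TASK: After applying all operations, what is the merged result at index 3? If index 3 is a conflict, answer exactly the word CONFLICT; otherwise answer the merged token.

Final LEFT:  [hotel, bravo, golf, delta, bravo]
Final RIGHT: [lima, alpha, alpha, delta, juliet]
i=0: L=hotel=BASE, R=lima -> take RIGHT -> lima
i=1: L=bravo=BASE, R=alpha -> take RIGHT -> alpha
i=2: L=golf=BASE, R=alpha -> take RIGHT -> alpha
i=3: L=delta R=delta -> agree -> delta
i=4: BASE=india L=bravo R=juliet all differ -> CONFLICT
Index 3 -> delta

Answer: delta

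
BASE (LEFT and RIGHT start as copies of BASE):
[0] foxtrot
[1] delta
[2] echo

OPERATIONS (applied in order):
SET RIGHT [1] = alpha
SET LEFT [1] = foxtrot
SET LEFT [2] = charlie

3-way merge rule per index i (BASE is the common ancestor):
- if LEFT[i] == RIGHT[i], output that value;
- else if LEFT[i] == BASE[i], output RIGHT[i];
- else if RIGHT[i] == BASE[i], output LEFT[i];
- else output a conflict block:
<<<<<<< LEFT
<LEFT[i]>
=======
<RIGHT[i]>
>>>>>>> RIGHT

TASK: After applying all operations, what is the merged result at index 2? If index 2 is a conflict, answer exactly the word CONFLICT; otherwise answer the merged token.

Final LEFT:  [foxtrot, foxtrot, charlie]
Final RIGHT: [foxtrot, alpha, echo]
i=0: L=foxtrot R=foxtrot -> agree -> foxtrot
i=1: BASE=delta L=foxtrot R=alpha all differ -> CONFLICT
i=2: L=charlie, R=echo=BASE -> take LEFT -> charlie
Index 2 -> charlie

Answer: charlie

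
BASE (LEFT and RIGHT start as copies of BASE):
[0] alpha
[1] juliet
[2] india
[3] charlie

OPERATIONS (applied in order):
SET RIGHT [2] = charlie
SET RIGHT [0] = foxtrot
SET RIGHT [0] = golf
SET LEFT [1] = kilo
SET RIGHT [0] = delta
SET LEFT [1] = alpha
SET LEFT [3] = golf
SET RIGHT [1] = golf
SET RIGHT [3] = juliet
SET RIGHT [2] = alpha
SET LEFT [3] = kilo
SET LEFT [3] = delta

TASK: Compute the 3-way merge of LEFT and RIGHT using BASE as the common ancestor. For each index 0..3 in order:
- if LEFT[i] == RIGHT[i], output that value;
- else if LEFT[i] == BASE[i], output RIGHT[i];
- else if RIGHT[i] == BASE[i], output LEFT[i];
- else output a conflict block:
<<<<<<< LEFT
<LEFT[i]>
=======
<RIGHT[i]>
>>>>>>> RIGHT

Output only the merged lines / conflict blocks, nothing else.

Answer: delta
<<<<<<< LEFT
alpha
=======
golf
>>>>>>> RIGHT
alpha
<<<<<<< LEFT
delta
=======
juliet
>>>>>>> RIGHT

Derivation:
Final LEFT:  [alpha, alpha, india, delta]
Final RIGHT: [delta, golf, alpha, juliet]
i=0: L=alpha=BASE, R=delta -> take RIGHT -> delta
i=1: BASE=juliet L=alpha R=golf all differ -> CONFLICT
i=2: L=india=BASE, R=alpha -> take RIGHT -> alpha
i=3: BASE=charlie L=delta R=juliet all differ -> CONFLICT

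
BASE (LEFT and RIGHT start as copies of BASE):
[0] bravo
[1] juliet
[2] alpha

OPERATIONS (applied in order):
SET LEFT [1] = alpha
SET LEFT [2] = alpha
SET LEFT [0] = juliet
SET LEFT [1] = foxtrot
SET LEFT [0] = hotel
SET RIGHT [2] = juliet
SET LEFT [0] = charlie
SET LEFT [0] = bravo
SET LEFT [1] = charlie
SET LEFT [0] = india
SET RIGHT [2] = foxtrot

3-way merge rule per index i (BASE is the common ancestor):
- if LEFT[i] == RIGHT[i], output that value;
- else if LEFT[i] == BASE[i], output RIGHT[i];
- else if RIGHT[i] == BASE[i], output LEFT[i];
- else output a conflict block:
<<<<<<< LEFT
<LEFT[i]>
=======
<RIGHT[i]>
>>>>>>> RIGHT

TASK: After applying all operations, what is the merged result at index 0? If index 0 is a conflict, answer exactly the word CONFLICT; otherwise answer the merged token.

Final LEFT:  [india, charlie, alpha]
Final RIGHT: [bravo, juliet, foxtrot]
i=0: L=india, R=bravo=BASE -> take LEFT -> india
i=1: L=charlie, R=juliet=BASE -> take LEFT -> charlie
i=2: L=alpha=BASE, R=foxtrot -> take RIGHT -> foxtrot
Index 0 -> india

Answer: india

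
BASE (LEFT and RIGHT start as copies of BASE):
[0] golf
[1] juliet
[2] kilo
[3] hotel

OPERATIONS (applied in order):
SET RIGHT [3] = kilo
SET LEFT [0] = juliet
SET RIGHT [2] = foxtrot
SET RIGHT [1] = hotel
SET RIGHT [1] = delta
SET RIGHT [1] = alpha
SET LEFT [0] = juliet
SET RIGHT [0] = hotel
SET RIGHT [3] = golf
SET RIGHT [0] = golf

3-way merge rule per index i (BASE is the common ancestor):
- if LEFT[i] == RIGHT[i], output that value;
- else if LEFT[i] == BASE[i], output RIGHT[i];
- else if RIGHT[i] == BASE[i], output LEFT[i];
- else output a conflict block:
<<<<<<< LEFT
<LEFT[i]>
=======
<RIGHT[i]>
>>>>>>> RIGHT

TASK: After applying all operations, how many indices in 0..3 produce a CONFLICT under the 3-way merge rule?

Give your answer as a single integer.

Final LEFT:  [juliet, juliet, kilo, hotel]
Final RIGHT: [golf, alpha, foxtrot, golf]
i=0: L=juliet, R=golf=BASE -> take LEFT -> juliet
i=1: L=juliet=BASE, R=alpha -> take RIGHT -> alpha
i=2: L=kilo=BASE, R=foxtrot -> take RIGHT -> foxtrot
i=3: L=hotel=BASE, R=golf -> take RIGHT -> golf
Conflict count: 0

Answer: 0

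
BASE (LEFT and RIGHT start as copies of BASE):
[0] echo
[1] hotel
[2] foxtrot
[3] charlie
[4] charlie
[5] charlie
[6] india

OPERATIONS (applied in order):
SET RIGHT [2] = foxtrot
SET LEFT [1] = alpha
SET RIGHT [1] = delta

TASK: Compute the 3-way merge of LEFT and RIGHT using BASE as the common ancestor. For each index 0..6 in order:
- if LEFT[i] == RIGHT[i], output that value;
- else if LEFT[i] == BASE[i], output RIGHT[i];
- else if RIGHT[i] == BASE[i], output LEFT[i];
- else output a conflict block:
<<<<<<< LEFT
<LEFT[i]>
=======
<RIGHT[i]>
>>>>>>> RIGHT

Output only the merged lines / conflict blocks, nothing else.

Answer: echo
<<<<<<< LEFT
alpha
=======
delta
>>>>>>> RIGHT
foxtrot
charlie
charlie
charlie
india

Derivation:
Final LEFT:  [echo, alpha, foxtrot, charlie, charlie, charlie, india]
Final RIGHT: [echo, delta, foxtrot, charlie, charlie, charlie, india]
i=0: L=echo R=echo -> agree -> echo
i=1: BASE=hotel L=alpha R=delta all differ -> CONFLICT
i=2: L=foxtrot R=foxtrot -> agree -> foxtrot
i=3: L=charlie R=charlie -> agree -> charlie
i=4: L=charlie R=charlie -> agree -> charlie
i=5: L=charlie R=charlie -> agree -> charlie
i=6: L=india R=india -> agree -> india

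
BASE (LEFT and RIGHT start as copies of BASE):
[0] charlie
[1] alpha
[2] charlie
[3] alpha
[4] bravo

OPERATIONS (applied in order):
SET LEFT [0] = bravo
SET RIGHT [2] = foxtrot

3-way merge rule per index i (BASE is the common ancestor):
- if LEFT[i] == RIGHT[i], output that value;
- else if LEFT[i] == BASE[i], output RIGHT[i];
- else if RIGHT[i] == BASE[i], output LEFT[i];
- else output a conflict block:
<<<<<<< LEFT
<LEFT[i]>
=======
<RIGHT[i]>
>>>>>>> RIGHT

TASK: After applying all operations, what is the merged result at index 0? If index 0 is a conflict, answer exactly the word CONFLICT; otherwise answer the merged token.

Final LEFT:  [bravo, alpha, charlie, alpha, bravo]
Final RIGHT: [charlie, alpha, foxtrot, alpha, bravo]
i=0: L=bravo, R=charlie=BASE -> take LEFT -> bravo
i=1: L=alpha R=alpha -> agree -> alpha
i=2: L=charlie=BASE, R=foxtrot -> take RIGHT -> foxtrot
i=3: L=alpha R=alpha -> agree -> alpha
i=4: L=bravo R=bravo -> agree -> bravo
Index 0 -> bravo

Answer: bravo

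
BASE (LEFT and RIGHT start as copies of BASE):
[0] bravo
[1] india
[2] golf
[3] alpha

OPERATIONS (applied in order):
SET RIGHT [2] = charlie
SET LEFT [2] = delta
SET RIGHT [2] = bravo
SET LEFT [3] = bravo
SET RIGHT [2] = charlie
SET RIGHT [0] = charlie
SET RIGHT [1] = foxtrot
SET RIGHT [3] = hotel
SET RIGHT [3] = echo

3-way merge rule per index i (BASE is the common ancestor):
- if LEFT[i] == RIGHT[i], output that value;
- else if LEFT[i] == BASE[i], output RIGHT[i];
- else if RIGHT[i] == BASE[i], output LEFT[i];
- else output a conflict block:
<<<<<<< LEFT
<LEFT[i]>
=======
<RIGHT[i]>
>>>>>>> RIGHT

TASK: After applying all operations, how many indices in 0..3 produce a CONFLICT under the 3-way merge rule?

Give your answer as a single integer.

Answer: 2

Derivation:
Final LEFT:  [bravo, india, delta, bravo]
Final RIGHT: [charlie, foxtrot, charlie, echo]
i=0: L=bravo=BASE, R=charlie -> take RIGHT -> charlie
i=1: L=india=BASE, R=foxtrot -> take RIGHT -> foxtrot
i=2: BASE=golf L=delta R=charlie all differ -> CONFLICT
i=3: BASE=alpha L=bravo R=echo all differ -> CONFLICT
Conflict count: 2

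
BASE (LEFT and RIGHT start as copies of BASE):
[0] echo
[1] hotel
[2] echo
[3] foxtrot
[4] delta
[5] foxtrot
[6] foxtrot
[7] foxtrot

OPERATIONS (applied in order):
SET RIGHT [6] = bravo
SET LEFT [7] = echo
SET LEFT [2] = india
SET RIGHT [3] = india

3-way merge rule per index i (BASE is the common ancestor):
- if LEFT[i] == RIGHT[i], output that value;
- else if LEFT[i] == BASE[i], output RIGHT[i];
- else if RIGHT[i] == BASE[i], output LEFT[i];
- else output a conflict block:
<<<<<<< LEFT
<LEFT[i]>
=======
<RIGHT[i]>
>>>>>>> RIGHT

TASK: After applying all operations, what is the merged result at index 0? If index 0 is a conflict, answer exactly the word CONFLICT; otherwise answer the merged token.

Answer: echo

Derivation:
Final LEFT:  [echo, hotel, india, foxtrot, delta, foxtrot, foxtrot, echo]
Final RIGHT: [echo, hotel, echo, india, delta, foxtrot, bravo, foxtrot]
i=0: L=echo R=echo -> agree -> echo
i=1: L=hotel R=hotel -> agree -> hotel
i=2: L=india, R=echo=BASE -> take LEFT -> india
i=3: L=foxtrot=BASE, R=india -> take RIGHT -> india
i=4: L=delta R=delta -> agree -> delta
i=5: L=foxtrot R=foxtrot -> agree -> foxtrot
i=6: L=foxtrot=BASE, R=bravo -> take RIGHT -> bravo
i=7: L=echo, R=foxtrot=BASE -> take LEFT -> echo
Index 0 -> echo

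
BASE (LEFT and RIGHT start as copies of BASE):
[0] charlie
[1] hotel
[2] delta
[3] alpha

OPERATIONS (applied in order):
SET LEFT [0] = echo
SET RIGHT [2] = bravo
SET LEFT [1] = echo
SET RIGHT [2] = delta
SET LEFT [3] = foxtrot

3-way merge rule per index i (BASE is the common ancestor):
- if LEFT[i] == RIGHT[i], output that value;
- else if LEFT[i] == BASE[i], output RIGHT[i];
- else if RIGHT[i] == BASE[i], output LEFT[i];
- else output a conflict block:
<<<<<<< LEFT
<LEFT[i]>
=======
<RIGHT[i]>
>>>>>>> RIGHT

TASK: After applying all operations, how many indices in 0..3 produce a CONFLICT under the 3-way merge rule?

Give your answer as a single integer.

Final LEFT:  [echo, echo, delta, foxtrot]
Final RIGHT: [charlie, hotel, delta, alpha]
i=0: L=echo, R=charlie=BASE -> take LEFT -> echo
i=1: L=echo, R=hotel=BASE -> take LEFT -> echo
i=2: L=delta R=delta -> agree -> delta
i=3: L=foxtrot, R=alpha=BASE -> take LEFT -> foxtrot
Conflict count: 0

Answer: 0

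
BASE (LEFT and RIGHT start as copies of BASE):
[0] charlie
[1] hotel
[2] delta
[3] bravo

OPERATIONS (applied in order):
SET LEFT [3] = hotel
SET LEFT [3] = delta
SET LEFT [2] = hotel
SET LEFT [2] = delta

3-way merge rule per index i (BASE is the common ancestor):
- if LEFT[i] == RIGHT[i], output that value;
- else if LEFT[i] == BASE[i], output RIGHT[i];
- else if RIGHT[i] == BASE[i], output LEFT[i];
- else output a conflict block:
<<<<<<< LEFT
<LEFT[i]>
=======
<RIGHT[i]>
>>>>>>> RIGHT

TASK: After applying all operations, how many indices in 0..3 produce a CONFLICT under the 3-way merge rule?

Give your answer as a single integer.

Final LEFT:  [charlie, hotel, delta, delta]
Final RIGHT: [charlie, hotel, delta, bravo]
i=0: L=charlie R=charlie -> agree -> charlie
i=1: L=hotel R=hotel -> agree -> hotel
i=2: L=delta R=delta -> agree -> delta
i=3: L=delta, R=bravo=BASE -> take LEFT -> delta
Conflict count: 0

Answer: 0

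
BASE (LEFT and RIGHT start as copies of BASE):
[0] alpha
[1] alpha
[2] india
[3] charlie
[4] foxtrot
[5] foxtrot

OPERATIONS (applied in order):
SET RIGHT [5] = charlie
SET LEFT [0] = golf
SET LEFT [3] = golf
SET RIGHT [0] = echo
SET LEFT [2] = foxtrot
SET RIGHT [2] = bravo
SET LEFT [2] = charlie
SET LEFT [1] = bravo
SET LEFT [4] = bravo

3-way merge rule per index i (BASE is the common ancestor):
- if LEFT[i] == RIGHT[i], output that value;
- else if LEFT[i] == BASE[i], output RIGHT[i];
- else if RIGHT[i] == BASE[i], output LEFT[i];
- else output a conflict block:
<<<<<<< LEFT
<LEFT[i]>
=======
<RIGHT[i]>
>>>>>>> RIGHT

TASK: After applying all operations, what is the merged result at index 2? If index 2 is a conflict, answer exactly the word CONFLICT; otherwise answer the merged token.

Answer: CONFLICT

Derivation:
Final LEFT:  [golf, bravo, charlie, golf, bravo, foxtrot]
Final RIGHT: [echo, alpha, bravo, charlie, foxtrot, charlie]
i=0: BASE=alpha L=golf R=echo all differ -> CONFLICT
i=1: L=bravo, R=alpha=BASE -> take LEFT -> bravo
i=2: BASE=india L=charlie R=bravo all differ -> CONFLICT
i=3: L=golf, R=charlie=BASE -> take LEFT -> golf
i=4: L=bravo, R=foxtrot=BASE -> take LEFT -> bravo
i=5: L=foxtrot=BASE, R=charlie -> take RIGHT -> charlie
Index 2 -> CONFLICT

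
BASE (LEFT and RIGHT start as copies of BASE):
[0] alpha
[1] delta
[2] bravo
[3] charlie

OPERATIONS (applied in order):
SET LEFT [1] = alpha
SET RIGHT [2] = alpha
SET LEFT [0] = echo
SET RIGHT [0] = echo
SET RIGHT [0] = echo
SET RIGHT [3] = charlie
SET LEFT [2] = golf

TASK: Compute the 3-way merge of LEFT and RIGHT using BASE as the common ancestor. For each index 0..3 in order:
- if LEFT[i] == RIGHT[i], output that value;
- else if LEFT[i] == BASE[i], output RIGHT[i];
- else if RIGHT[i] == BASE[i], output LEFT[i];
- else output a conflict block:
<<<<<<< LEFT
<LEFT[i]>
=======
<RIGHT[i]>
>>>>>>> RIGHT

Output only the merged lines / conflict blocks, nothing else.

Answer: echo
alpha
<<<<<<< LEFT
golf
=======
alpha
>>>>>>> RIGHT
charlie

Derivation:
Final LEFT:  [echo, alpha, golf, charlie]
Final RIGHT: [echo, delta, alpha, charlie]
i=0: L=echo R=echo -> agree -> echo
i=1: L=alpha, R=delta=BASE -> take LEFT -> alpha
i=2: BASE=bravo L=golf R=alpha all differ -> CONFLICT
i=3: L=charlie R=charlie -> agree -> charlie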